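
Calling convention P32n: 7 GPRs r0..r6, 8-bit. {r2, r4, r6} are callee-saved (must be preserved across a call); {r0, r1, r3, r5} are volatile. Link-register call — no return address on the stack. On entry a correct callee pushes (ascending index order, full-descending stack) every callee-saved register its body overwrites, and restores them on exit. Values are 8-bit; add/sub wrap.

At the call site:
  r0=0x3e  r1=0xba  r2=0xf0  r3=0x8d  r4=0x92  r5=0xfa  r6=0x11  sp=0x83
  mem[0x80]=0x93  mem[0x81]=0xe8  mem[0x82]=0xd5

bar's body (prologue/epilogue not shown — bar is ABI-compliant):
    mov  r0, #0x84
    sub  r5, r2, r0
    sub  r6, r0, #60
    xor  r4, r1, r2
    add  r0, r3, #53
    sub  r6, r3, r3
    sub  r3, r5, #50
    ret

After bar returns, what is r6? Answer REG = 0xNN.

prologue: push r4 -> mem[0x82]=0x92, sp=0x82
prologue: push r6 -> mem[0x81]=0x11, sp=0x81
body[0] mov  r0, #0x84 -> r0=0x84
body[1] sub  r5, r2, r0 -> r5=0x6c
body[2] sub  r6, r0, #60 -> r6=0x48
body[3] xor  r4, r1, r2 -> r4=0x4a
body[4] add  r0, r3, #53 -> r0=0xc2
body[5] sub  r6, r3, r3 -> r6=0x00
body[6] sub  r3, r5, #50 -> r3=0x3a
epilogue: pop r6=0x11, sp=0x82
epilogue: pop r4=0x92, sp=0x83
r6 is callee-saved -> restored

REG = 0x11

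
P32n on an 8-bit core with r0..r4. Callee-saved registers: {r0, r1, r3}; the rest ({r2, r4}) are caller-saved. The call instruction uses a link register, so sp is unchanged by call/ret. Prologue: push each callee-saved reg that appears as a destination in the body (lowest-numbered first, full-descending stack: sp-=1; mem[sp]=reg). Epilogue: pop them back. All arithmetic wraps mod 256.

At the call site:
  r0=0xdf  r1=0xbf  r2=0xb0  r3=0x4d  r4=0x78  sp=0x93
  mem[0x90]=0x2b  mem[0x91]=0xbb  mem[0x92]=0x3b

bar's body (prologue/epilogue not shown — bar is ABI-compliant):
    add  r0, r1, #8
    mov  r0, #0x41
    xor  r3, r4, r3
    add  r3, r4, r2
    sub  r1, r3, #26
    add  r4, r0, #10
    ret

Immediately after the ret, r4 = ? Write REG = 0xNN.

REG = 0x4b

prologue: push r0 → mem[0x92]=0xdf, sp=0x92
prologue: push r1 → mem[0x91]=0xbf, sp=0x91
prologue: push r3 → mem[0x90]=0x4d, sp=0x90
body[0] add  r0, r1, #8 → r0=0xc7
body[1] mov  r0, #0x41 → r0=0x41
body[2] xor  r3, r4, r3 → r3=0x35
body[3] add  r3, r4, r2 → r3=0x28
body[4] sub  r1, r3, #26 → r1=0x0e
body[5] add  r4, r0, #10 → r4=0x4b
epilogue: pop r3=0x4d, sp=0x91
epilogue: pop r1=0xbf, sp=0x92
epilogue: pop r0=0xdf, sp=0x93
r4 is caller-saved → body value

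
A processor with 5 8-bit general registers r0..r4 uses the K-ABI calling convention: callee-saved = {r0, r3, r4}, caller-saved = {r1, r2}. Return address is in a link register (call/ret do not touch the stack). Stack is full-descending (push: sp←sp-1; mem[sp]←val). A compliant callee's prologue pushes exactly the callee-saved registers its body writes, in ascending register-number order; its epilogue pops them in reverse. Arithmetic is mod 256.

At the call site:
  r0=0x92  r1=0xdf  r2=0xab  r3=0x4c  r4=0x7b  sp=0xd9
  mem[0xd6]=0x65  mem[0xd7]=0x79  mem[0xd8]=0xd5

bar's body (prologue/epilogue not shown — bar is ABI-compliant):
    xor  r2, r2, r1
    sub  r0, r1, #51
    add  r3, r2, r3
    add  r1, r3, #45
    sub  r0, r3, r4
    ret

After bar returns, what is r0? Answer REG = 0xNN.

prologue: push r0 → mem[0xd8]=0x92, sp=0xd8
prologue: push r3 → mem[0xd7]=0x4c, sp=0xd7
body[0] xor  r2, r2, r1 → r2=0x74
body[1] sub  r0, r1, #51 → r0=0xac
body[2] add  r3, r2, r3 → r3=0xc0
body[3] add  r1, r3, #45 → r1=0xed
body[4] sub  r0, r3, r4 → r0=0x45
epilogue: pop r3=0x4c, sp=0xd8
epilogue: pop r0=0x92, sp=0xd9
r0 is callee-saved → restored

REG = 0x92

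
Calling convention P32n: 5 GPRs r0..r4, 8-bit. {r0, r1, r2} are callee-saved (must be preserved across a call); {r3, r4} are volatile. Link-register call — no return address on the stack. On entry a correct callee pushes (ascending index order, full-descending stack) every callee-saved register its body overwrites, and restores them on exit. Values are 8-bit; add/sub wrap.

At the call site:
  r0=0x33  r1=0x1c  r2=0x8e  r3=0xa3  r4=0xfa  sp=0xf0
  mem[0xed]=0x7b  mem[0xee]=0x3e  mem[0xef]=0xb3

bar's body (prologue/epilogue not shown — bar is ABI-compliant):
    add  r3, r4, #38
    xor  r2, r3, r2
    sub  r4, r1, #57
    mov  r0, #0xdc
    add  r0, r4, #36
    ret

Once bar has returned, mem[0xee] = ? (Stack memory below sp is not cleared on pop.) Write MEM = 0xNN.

MEM = 0x8e

prologue: push r0 → mem[0xef]=0x33, sp=0xef
prologue: push r2 → mem[0xee]=0x8e, sp=0xee
body[0] add  r3, r4, #38 → r3=0x20
body[1] xor  r2, r3, r2 → r2=0xae
body[2] sub  r4, r1, #57 → r4=0xe3
body[3] mov  r0, #0xdc → r0=0xdc
body[4] add  r0, r4, #36 → r0=0x07
epilogue: pop r2=0x8e, sp=0xef
epilogue: pop r0=0x33, sp=0xf0
prologue pushed ['r0', 'r2'] at ['0xef', '0xee']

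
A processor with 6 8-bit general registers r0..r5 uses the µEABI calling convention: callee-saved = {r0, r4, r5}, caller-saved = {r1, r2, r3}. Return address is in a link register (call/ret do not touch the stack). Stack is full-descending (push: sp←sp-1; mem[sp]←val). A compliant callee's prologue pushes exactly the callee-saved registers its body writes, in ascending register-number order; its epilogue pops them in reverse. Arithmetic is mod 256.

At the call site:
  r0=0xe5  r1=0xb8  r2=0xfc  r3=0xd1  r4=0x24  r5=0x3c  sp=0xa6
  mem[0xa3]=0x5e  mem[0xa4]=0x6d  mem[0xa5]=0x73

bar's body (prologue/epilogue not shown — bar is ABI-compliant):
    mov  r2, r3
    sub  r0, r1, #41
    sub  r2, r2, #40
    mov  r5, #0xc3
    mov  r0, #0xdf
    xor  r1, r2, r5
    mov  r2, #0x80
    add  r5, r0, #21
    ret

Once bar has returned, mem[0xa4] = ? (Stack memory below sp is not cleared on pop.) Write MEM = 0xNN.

MEM = 0x3c

prologue: push r0 → mem[0xa5]=0xe5, sp=0xa5
prologue: push r5 → mem[0xa4]=0x3c, sp=0xa4
body[0] mov  r2, r3 → r2=0xd1
body[1] sub  r0, r1, #41 → r0=0x8f
body[2] sub  r2, r2, #40 → r2=0xa9
body[3] mov  r5, #0xc3 → r5=0xc3
body[4] mov  r0, #0xdf → r0=0xdf
body[5] xor  r1, r2, r5 → r1=0x6a
body[6] mov  r2, #0x80 → r2=0x80
body[7] add  r5, r0, #21 → r5=0xf4
epilogue: pop r5=0x3c, sp=0xa5
epilogue: pop r0=0xe5, sp=0xa6
prologue pushed ['r0', 'r5'] at ['0xa5', '0xa4']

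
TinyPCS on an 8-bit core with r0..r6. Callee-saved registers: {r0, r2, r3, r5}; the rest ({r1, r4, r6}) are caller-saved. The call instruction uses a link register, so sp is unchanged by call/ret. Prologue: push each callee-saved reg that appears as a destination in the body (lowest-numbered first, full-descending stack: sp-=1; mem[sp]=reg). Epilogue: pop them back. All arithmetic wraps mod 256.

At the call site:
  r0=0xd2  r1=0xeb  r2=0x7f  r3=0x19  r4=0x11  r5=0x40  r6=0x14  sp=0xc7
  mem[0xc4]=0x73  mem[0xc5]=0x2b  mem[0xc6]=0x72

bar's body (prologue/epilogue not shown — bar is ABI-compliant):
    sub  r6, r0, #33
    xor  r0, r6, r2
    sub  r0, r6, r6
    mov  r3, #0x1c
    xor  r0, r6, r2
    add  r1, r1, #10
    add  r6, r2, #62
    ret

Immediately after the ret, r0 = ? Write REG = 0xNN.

REG = 0xd2

prologue: push r0 → mem[0xc6]=0xd2, sp=0xc6
prologue: push r3 → mem[0xc5]=0x19, sp=0xc5
body[0] sub  r6, r0, #33 → r6=0xb1
body[1] xor  r0, r6, r2 → r0=0xce
body[2] sub  r0, r6, r6 → r0=0x00
body[3] mov  r3, #0x1c → r3=0x1c
body[4] xor  r0, r6, r2 → r0=0xce
body[5] add  r1, r1, #10 → r1=0xf5
body[6] add  r6, r2, #62 → r6=0xbd
epilogue: pop r3=0x19, sp=0xc6
epilogue: pop r0=0xd2, sp=0xc7
r0 is callee-saved → restored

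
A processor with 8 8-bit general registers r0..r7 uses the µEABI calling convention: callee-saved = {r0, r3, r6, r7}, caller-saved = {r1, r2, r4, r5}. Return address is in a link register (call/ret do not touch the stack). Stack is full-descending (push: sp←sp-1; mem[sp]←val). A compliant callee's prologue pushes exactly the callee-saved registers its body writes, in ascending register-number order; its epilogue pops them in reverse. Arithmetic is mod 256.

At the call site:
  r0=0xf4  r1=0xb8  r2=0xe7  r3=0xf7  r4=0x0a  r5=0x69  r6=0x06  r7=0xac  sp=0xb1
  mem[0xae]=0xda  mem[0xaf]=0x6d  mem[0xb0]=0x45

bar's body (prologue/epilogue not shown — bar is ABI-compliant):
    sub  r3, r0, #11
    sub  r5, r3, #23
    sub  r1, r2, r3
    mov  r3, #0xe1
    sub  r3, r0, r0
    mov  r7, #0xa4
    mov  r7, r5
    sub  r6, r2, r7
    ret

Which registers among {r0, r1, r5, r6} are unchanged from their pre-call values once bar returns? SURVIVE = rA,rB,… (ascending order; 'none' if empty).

SURVIVE = r0,r6

prologue: push r3 -> mem[0xb0]=0xf7, sp=0xb0
prologue: push r6 -> mem[0xaf]=0x06, sp=0xaf
prologue: push r7 -> mem[0xae]=0xac, sp=0xae
body[0] sub  r3, r0, #11 -> r3=0xe9
body[1] sub  r5, r3, #23 -> r5=0xd2
body[2] sub  r1, r2, r3 -> r1=0xfe
body[3] mov  r3, #0xe1 -> r3=0xe1
body[4] sub  r3, r0, r0 -> r3=0x00
body[5] mov  r7, #0xa4 -> r7=0xa4
body[6] mov  r7, r5 -> r7=0xd2
body[7] sub  r6, r2, r7 -> r6=0x15
epilogue: pop r7=0xac, sp=0xaf
epilogue: pop r6=0x06, sp=0xb0
epilogue: pop r3=0xf7, sp=0xb1
r0: callee-saved, written=False
r1: caller-saved, written=True
r5: caller-saved, written=True
r6: callee-saved, written=True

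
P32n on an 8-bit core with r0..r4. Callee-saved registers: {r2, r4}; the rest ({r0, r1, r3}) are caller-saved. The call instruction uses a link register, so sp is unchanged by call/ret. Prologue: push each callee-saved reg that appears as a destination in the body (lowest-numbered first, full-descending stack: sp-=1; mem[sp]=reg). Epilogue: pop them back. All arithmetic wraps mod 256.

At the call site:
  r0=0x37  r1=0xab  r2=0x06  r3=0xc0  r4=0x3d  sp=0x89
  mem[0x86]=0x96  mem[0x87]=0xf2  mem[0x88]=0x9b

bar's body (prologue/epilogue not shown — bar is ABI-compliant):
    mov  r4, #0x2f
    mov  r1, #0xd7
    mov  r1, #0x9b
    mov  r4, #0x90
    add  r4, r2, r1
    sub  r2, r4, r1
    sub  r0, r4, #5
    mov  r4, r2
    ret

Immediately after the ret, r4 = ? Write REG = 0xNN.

prologue: push r2 → mem[0x88]=0x06, sp=0x88
prologue: push r4 → mem[0x87]=0x3d, sp=0x87
body[0] mov  r4, #0x2f → r4=0x2f
body[1] mov  r1, #0xd7 → r1=0xd7
body[2] mov  r1, #0x9b → r1=0x9b
body[3] mov  r4, #0x90 → r4=0x90
body[4] add  r4, r2, r1 → r4=0xa1
body[5] sub  r2, r4, r1 → r2=0x06
body[6] sub  r0, r4, #5 → r0=0x9c
body[7] mov  r4, r2 → r4=0x06
epilogue: pop r4=0x3d, sp=0x88
epilogue: pop r2=0x06, sp=0x89
r4 is callee-saved → restored

REG = 0x3d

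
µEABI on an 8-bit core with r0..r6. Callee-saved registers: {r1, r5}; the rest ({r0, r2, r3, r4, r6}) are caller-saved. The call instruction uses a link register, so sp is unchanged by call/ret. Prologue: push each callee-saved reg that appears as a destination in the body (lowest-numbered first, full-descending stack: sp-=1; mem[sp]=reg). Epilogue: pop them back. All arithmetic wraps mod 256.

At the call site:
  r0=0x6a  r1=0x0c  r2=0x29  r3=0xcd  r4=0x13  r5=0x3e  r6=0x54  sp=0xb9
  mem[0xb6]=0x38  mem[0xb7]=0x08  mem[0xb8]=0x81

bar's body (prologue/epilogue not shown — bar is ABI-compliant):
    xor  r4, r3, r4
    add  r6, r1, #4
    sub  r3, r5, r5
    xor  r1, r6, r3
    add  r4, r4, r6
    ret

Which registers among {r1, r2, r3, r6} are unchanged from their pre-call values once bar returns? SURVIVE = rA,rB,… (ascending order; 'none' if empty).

prologue: push r1 → mem[0xb8]=0x0c, sp=0xb8
body[0] xor  r4, r3, r4 → r4=0xde
body[1] add  r6, r1, #4 → r6=0x10
body[2] sub  r3, r5, r5 → r3=0x00
body[3] xor  r1, r6, r3 → r1=0x10
body[4] add  r4, r4, r6 → r4=0xee
epilogue: pop r1=0x0c, sp=0xb9
r1: callee-saved, written=True
r2: caller-saved, written=False
r3: caller-saved, written=True
r6: caller-saved, written=True

SURVIVE = r1,r2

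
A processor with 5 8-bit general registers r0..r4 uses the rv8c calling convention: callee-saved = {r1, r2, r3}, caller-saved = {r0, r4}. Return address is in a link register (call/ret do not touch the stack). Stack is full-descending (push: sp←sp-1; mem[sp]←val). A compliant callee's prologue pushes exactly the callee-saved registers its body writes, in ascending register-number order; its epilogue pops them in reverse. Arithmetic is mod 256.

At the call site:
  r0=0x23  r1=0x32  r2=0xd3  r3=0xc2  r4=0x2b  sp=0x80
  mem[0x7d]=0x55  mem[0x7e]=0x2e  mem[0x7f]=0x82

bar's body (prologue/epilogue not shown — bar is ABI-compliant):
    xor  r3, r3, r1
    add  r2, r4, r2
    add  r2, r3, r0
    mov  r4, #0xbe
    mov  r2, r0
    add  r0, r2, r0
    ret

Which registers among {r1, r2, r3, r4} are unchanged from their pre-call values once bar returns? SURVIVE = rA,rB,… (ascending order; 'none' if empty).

SURVIVE = r1,r2,r3

prologue: push r2 → mem[0x7f]=0xd3, sp=0x7f
prologue: push r3 → mem[0x7e]=0xc2, sp=0x7e
body[0] xor  r3, r3, r1 → r3=0xf0
body[1] add  r2, r4, r2 → r2=0xfe
body[2] add  r2, r3, r0 → r2=0x13
body[3] mov  r4, #0xbe → r4=0xbe
body[4] mov  r2, r0 → r2=0x23
body[5] add  r0, r2, r0 → r0=0x46
epilogue: pop r3=0xc2, sp=0x7f
epilogue: pop r2=0xd3, sp=0x80
r1: callee-saved, written=False
r2: callee-saved, written=True
r3: callee-saved, written=True
r4: caller-saved, written=True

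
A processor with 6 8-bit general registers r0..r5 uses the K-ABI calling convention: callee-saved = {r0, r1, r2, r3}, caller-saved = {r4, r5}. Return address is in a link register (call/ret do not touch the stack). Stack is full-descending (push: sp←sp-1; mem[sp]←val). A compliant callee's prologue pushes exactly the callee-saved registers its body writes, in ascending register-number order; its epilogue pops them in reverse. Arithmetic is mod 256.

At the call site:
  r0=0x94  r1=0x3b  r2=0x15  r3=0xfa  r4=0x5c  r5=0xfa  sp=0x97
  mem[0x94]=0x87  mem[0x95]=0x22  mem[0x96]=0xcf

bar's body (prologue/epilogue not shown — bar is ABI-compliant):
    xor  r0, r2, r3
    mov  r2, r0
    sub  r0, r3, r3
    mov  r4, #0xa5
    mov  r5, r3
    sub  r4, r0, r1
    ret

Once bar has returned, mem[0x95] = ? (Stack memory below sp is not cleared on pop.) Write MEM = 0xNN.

prologue: push r0 → mem[0x96]=0x94, sp=0x96
prologue: push r2 → mem[0x95]=0x15, sp=0x95
body[0] xor  r0, r2, r3 → r0=0xef
body[1] mov  r2, r0 → r2=0xef
body[2] sub  r0, r3, r3 → r0=0x00
body[3] mov  r4, #0xa5 → r4=0xa5
body[4] mov  r5, r3 → r5=0xfa
body[5] sub  r4, r0, r1 → r4=0xc5
epilogue: pop r2=0x15, sp=0x96
epilogue: pop r0=0x94, sp=0x97
prologue pushed ['r0', 'r2'] at ['0x96', '0x95']

MEM = 0x15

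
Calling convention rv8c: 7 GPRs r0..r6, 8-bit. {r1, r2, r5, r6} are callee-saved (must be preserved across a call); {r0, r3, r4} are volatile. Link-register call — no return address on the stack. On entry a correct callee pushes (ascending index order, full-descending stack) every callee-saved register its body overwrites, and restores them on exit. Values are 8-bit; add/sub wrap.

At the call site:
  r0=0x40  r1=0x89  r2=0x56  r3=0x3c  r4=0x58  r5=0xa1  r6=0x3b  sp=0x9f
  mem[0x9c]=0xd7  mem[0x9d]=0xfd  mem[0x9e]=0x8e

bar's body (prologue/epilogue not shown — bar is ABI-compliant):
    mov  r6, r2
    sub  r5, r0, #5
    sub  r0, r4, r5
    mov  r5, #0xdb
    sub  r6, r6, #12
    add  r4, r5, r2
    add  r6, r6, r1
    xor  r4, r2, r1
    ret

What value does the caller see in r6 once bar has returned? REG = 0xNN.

REG = 0x3b

prologue: push r5 -> mem[0x9e]=0xa1, sp=0x9e
prologue: push r6 -> mem[0x9d]=0x3b, sp=0x9d
body[0] mov  r6, r2 -> r6=0x56
body[1] sub  r5, r0, #5 -> r5=0x3b
body[2] sub  r0, r4, r5 -> r0=0x1d
body[3] mov  r5, #0xdb -> r5=0xdb
body[4] sub  r6, r6, #12 -> r6=0x4a
body[5] add  r4, r5, r2 -> r4=0x31
body[6] add  r6, r6, r1 -> r6=0xd3
body[7] xor  r4, r2, r1 -> r4=0xdf
epilogue: pop r6=0x3b, sp=0x9e
epilogue: pop r5=0xa1, sp=0x9f
r6 is callee-saved -> restored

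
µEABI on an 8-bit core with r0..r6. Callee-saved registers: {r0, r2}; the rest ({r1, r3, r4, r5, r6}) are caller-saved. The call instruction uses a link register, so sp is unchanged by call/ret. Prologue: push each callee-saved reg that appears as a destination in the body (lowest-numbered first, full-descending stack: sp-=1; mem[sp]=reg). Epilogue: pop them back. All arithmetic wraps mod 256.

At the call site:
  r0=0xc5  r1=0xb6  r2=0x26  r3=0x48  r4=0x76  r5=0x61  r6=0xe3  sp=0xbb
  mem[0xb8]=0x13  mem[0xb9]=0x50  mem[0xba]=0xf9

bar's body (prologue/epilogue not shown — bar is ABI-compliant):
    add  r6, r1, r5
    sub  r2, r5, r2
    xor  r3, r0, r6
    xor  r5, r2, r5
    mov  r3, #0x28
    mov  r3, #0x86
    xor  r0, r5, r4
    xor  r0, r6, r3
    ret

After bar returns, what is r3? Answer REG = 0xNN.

prologue: push r0 -> mem[0xba]=0xc5, sp=0xba
prologue: push r2 -> mem[0xb9]=0x26, sp=0xb9
body[0] add  r6, r1, r5 -> r6=0x17
body[1] sub  r2, r5, r2 -> r2=0x3b
body[2] xor  r3, r0, r6 -> r3=0xd2
body[3] xor  r5, r2, r5 -> r5=0x5a
body[4] mov  r3, #0x28 -> r3=0x28
body[5] mov  r3, #0x86 -> r3=0x86
body[6] xor  r0, r5, r4 -> r0=0x2c
body[7] xor  r0, r6, r3 -> r0=0x91
epilogue: pop r2=0x26, sp=0xba
epilogue: pop r0=0xc5, sp=0xbb
r3 is caller-saved -> body value

REG = 0x86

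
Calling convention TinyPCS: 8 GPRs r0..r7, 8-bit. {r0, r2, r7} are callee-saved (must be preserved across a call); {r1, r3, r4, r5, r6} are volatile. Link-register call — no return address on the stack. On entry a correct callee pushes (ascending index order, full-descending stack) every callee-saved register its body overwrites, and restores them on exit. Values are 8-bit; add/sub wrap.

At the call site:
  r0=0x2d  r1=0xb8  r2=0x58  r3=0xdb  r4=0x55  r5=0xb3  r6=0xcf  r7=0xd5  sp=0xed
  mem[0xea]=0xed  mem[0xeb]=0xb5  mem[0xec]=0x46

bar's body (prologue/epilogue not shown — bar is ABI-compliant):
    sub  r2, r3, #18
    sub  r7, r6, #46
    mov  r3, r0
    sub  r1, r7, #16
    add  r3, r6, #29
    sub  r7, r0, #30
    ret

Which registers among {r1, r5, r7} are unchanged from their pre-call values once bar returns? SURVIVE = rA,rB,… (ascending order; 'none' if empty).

prologue: push r2 → mem[0xec]=0x58, sp=0xec
prologue: push r7 → mem[0xeb]=0xd5, sp=0xeb
body[0] sub  r2, r3, #18 → r2=0xc9
body[1] sub  r7, r6, #46 → r7=0xa1
body[2] mov  r3, r0 → r3=0x2d
body[3] sub  r1, r7, #16 → r1=0x91
body[4] add  r3, r6, #29 → r3=0xec
body[5] sub  r7, r0, #30 → r7=0x0f
epilogue: pop r7=0xd5, sp=0xec
epilogue: pop r2=0x58, sp=0xed
r1: caller-saved, written=True
r5: caller-saved, written=False
r7: callee-saved, written=True

SURVIVE = r5,r7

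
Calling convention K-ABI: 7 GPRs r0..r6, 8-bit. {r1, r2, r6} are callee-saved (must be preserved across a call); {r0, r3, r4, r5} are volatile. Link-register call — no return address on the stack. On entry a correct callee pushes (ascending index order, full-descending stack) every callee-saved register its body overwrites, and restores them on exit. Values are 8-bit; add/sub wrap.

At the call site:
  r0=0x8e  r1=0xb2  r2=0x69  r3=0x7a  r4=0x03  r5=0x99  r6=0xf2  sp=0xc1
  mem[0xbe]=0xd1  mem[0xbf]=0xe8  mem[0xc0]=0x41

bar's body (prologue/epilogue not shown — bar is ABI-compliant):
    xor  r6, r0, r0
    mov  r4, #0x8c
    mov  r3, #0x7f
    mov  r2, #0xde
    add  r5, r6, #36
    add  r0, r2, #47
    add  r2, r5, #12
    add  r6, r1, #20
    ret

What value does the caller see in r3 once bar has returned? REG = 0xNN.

REG = 0x7f

prologue: push r2 → mem[0xc0]=0x69, sp=0xc0
prologue: push r6 → mem[0xbf]=0xf2, sp=0xbf
body[0] xor  r6, r0, r0 → r6=0x00
body[1] mov  r4, #0x8c → r4=0x8c
body[2] mov  r3, #0x7f → r3=0x7f
body[3] mov  r2, #0xde → r2=0xde
body[4] add  r5, r6, #36 → r5=0x24
body[5] add  r0, r2, #47 → r0=0x0d
body[6] add  r2, r5, #12 → r2=0x30
body[7] add  r6, r1, #20 → r6=0xc6
epilogue: pop r6=0xf2, sp=0xc0
epilogue: pop r2=0x69, sp=0xc1
r3 is caller-saved → body value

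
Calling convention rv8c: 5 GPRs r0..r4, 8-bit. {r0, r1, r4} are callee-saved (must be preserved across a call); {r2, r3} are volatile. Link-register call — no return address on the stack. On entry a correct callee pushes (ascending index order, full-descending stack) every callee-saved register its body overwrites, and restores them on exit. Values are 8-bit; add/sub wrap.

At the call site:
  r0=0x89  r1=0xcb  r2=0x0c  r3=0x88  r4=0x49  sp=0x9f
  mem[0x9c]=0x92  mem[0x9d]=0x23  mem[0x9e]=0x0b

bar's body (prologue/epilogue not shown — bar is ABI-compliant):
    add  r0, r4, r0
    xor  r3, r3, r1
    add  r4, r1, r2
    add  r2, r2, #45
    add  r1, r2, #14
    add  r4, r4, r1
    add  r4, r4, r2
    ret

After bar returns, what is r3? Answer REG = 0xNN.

REG = 0x43

prologue: push r0 -> mem[0x9e]=0x89, sp=0x9e
prologue: push r1 -> mem[0x9d]=0xcb, sp=0x9d
prologue: push r4 -> mem[0x9c]=0x49, sp=0x9c
body[0] add  r0, r4, r0 -> r0=0xd2
body[1] xor  r3, r3, r1 -> r3=0x43
body[2] add  r4, r1, r2 -> r4=0xd7
body[3] add  r2, r2, #45 -> r2=0x39
body[4] add  r1, r2, #14 -> r1=0x47
body[5] add  r4, r4, r1 -> r4=0x1e
body[6] add  r4, r4, r2 -> r4=0x57
epilogue: pop r4=0x49, sp=0x9d
epilogue: pop r1=0xcb, sp=0x9e
epilogue: pop r0=0x89, sp=0x9f
r3 is caller-saved -> body value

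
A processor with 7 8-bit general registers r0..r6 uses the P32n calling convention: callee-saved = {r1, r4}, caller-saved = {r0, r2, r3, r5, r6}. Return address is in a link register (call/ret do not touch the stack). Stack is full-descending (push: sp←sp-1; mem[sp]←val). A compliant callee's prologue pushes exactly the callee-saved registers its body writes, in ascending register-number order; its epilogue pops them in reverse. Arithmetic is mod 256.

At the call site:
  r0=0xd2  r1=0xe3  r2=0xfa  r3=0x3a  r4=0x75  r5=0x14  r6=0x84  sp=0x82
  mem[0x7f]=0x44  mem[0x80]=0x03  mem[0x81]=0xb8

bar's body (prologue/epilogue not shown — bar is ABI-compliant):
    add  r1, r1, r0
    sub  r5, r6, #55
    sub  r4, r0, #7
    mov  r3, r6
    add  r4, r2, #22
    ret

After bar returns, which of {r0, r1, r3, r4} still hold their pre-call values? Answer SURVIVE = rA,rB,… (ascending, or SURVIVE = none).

prologue: push r1 → mem[0x81]=0xe3, sp=0x81
prologue: push r4 → mem[0x80]=0x75, sp=0x80
body[0] add  r1, r1, r0 → r1=0xb5
body[1] sub  r5, r6, #55 → r5=0x4d
body[2] sub  r4, r0, #7 → r4=0xcb
body[3] mov  r3, r6 → r3=0x84
body[4] add  r4, r2, #22 → r4=0x10
epilogue: pop r4=0x75, sp=0x81
epilogue: pop r1=0xe3, sp=0x82
r0: caller-saved, written=False
r1: callee-saved, written=True
r3: caller-saved, written=True
r4: callee-saved, written=True

SURVIVE = r0,r1,r4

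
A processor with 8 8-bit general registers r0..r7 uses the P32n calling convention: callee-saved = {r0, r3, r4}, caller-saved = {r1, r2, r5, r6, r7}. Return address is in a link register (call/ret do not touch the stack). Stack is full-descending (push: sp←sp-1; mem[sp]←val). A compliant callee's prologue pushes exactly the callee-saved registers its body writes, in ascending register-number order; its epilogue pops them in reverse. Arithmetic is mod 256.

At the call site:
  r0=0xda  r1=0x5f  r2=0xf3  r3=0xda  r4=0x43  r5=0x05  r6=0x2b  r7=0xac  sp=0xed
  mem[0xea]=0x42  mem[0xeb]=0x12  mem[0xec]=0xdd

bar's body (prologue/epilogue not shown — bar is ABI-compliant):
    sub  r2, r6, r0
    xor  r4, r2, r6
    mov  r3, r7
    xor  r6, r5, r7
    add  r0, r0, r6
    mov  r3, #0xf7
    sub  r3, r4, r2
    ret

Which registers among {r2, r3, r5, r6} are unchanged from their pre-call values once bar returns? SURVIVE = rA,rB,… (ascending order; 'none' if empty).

SURVIVE = r3,r5

prologue: push r0 -> mem[0xec]=0xda, sp=0xec
prologue: push r3 -> mem[0xeb]=0xda, sp=0xeb
prologue: push r4 -> mem[0xea]=0x43, sp=0xea
body[0] sub  r2, r6, r0 -> r2=0x51
body[1] xor  r4, r2, r6 -> r4=0x7a
body[2] mov  r3, r7 -> r3=0xac
body[3] xor  r6, r5, r7 -> r6=0xa9
body[4] add  r0, r0, r6 -> r0=0x83
body[5] mov  r3, #0xf7 -> r3=0xf7
body[6] sub  r3, r4, r2 -> r3=0x29
epilogue: pop r4=0x43, sp=0xeb
epilogue: pop r3=0xda, sp=0xec
epilogue: pop r0=0xda, sp=0xed
r2: caller-saved, written=True
r3: callee-saved, written=True
r5: caller-saved, written=False
r6: caller-saved, written=True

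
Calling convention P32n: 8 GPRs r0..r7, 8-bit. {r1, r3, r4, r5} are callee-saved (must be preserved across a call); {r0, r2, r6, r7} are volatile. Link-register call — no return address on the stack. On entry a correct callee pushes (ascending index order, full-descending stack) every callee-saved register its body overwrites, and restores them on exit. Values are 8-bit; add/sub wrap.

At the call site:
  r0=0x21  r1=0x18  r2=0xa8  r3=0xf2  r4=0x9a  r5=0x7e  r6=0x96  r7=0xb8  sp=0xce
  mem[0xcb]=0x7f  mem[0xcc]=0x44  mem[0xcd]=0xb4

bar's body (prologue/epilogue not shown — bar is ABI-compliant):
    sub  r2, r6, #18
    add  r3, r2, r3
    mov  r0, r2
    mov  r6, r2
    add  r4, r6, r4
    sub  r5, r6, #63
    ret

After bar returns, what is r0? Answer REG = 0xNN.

prologue: push r3 -> mem[0xcd]=0xf2, sp=0xcd
prologue: push r4 -> mem[0xcc]=0x9a, sp=0xcc
prologue: push r5 -> mem[0xcb]=0x7e, sp=0xcb
body[0] sub  r2, r6, #18 -> r2=0x84
body[1] add  r3, r2, r3 -> r3=0x76
body[2] mov  r0, r2 -> r0=0x84
body[3] mov  r6, r2 -> r6=0x84
body[4] add  r4, r6, r4 -> r4=0x1e
body[5] sub  r5, r6, #63 -> r5=0x45
epilogue: pop r5=0x7e, sp=0xcc
epilogue: pop r4=0x9a, sp=0xcd
epilogue: pop r3=0xf2, sp=0xce
r0 is caller-saved -> body value

REG = 0x84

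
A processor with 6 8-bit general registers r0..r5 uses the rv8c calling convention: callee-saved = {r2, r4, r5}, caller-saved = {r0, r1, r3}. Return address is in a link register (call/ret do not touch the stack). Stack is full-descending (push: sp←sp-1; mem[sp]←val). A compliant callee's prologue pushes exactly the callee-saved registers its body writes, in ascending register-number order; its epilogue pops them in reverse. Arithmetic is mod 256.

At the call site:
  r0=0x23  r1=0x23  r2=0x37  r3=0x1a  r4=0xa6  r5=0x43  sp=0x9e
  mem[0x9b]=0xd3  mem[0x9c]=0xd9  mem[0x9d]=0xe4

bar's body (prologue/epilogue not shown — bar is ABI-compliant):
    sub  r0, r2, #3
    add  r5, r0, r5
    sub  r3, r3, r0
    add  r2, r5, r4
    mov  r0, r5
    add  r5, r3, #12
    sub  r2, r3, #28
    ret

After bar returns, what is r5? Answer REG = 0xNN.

REG = 0x43

prologue: push r2 → mem[0x9d]=0x37, sp=0x9d
prologue: push r5 → mem[0x9c]=0x43, sp=0x9c
body[0] sub  r0, r2, #3 → r0=0x34
body[1] add  r5, r0, r5 → r5=0x77
body[2] sub  r3, r3, r0 → r3=0xe6
body[3] add  r2, r5, r4 → r2=0x1d
body[4] mov  r0, r5 → r0=0x77
body[5] add  r5, r3, #12 → r5=0xf2
body[6] sub  r2, r3, #28 → r2=0xca
epilogue: pop r5=0x43, sp=0x9d
epilogue: pop r2=0x37, sp=0x9e
r5 is callee-saved → restored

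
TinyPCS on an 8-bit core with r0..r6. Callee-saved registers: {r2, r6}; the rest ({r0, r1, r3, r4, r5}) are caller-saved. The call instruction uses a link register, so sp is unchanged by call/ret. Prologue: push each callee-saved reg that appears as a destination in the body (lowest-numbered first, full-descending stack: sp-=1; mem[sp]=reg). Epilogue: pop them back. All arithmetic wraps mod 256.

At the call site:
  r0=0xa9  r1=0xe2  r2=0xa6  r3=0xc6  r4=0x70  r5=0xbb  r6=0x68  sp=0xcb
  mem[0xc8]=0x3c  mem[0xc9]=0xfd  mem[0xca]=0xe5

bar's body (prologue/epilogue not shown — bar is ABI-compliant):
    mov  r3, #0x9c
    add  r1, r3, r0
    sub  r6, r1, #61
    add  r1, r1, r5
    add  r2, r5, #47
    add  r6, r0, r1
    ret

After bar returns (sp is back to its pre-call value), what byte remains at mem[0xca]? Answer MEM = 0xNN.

prologue: push r2 -> mem[0xca]=0xa6, sp=0xca
prologue: push r6 -> mem[0xc9]=0x68, sp=0xc9
body[0] mov  r3, #0x9c -> r3=0x9c
body[1] add  r1, r3, r0 -> r1=0x45
body[2] sub  r6, r1, #61 -> r6=0x08
body[3] add  r1, r1, r5 -> r1=0x00
body[4] add  r2, r5, #47 -> r2=0xea
body[5] add  r6, r0, r1 -> r6=0xa9
epilogue: pop r6=0x68, sp=0xca
epilogue: pop r2=0xa6, sp=0xcb
prologue pushed ['r2', 'r6'] at ['0xca', '0xc9']

MEM = 0xa6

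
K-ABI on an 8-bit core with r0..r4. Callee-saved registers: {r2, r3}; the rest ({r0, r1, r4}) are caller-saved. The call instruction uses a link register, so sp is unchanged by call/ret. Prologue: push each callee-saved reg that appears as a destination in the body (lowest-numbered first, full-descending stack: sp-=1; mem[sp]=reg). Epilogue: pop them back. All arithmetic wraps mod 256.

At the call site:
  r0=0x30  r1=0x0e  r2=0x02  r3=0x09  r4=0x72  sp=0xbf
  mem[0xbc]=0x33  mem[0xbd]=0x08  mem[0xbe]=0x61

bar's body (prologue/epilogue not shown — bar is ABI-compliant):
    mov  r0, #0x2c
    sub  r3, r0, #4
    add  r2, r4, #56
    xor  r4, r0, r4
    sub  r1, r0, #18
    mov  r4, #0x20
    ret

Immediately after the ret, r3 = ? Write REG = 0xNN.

REG = 0x09

prologue: push r2 -> mem[0xbe]=0x02, sp=0xbe
prologue: push r3 -> mem[0xbd]=0x09, sp=0xbd
body[0] mov  r0, #0x2c -> r0=0x2c
body[1] sub  r3, r0, #4 -> r3=0x28
body[2] add  r2, r4, #56 -> r2=0xaa
body[3] xor  r4, r0, r4 -> r4=0x5e
body[4] sub  r1, r0, #18 -> r1=0x1a
body[5] mov  r4, #0x20 -> r4=0x20
epilogue: pop r3=0x09, sp=0xbe
epilogue: pop r2=0x02, sp=0xbf
r3 is callee-saved -> restored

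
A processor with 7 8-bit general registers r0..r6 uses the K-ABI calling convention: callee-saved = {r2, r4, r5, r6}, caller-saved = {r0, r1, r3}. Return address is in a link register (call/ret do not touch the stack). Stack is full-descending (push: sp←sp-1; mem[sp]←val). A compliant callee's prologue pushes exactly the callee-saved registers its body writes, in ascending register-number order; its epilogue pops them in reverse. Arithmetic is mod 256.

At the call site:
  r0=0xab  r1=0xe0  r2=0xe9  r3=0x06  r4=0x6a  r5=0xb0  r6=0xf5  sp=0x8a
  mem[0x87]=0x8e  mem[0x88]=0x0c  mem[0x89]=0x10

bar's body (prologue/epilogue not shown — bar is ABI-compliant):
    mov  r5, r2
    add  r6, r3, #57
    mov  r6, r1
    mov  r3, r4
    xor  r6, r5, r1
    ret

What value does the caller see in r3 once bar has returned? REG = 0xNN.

prologue: push r5 -> mem[0x89]=0xb0, sp=0x89
prologue: push r6 -> mem[0x88]=0xf5, sp=0x88
body[0] mov  r5, r2 -> r5=0xe9
body[1] add  r6, r3, #57 -> r6=0x3f
body[2] mov  r6, r1 -> r6=0xe0
body[3] mov  r3, r4 -> r3=0x6a
body[4] xor  r6, r5, r1 -> r6=0x09
epilogue: pop r6=0xf5, sp=0x89
epilogue: pop r5=0xb0, sp=0x8a
r3 is caller-saved -> body value

REG = 0x6a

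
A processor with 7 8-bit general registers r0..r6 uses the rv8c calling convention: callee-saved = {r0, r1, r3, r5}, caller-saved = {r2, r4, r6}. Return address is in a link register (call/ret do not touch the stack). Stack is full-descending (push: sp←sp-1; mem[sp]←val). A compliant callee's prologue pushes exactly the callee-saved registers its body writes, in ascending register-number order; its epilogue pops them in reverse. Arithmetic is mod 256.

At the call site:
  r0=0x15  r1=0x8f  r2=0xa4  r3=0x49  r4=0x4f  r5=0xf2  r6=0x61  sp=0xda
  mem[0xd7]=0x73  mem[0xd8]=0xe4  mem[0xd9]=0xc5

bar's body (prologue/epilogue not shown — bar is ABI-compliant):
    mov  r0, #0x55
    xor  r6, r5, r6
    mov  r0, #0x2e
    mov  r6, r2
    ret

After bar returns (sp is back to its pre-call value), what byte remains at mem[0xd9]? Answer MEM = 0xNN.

MEM = 0x15

prologue: push r0 → mem[0xd9]=0x15, sp=0xd9
body[0] mov  r0, #0x55 → r0=0x55
body[1] xor  r6, r5, r6 → r6=0x93
body[2] mov  r0, #0x2e → r0=0x2e
body[3] mov  r6, r2 → r6=0xa4
epilogue: pop r0=0x15, sp=0xda
prologue pushed ['r0'] at ['0xd9']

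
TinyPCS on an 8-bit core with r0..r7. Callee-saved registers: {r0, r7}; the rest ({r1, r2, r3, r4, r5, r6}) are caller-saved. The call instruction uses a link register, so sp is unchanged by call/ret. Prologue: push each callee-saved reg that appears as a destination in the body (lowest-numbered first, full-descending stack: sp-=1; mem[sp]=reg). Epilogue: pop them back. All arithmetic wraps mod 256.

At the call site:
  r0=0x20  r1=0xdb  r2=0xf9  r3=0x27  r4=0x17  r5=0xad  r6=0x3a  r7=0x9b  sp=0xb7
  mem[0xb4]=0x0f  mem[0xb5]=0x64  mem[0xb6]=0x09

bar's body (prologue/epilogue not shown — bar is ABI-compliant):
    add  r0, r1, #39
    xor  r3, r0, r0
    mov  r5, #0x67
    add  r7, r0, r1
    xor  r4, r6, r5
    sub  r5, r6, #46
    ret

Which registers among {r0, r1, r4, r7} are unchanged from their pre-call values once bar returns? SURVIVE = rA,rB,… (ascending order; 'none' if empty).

SURVIVE = r0,r1,r7

prologue: push r0 -> mem[0xb6]=0x20, sp=0xb6
prologue: push r7 -> mem[0xb5]=0x9b, sp=0xb5
body[0] add  r0, r1, #39 -> r0=0x02
body[1] xor  r3, r0, r0 -> r3=0x00
body[2] mov  r5, #0x67 -> r5=0x67
body[3] add  r7, r0, r1 -> r7=0xdd
body[4] xor  r4, r6, r5 -> r4=0x5d
body[5] sub  r5, r6, #46 -> r5=0x0c
epilogue: pop r7=0x9b, sp=0xb6
epilogue: pop r0=0x20, sp=0xb7
r0: callee-saved, written=True
r1: caller-saved, written=False
r4: caller-saved, written=True
r7: callee-saved, written=True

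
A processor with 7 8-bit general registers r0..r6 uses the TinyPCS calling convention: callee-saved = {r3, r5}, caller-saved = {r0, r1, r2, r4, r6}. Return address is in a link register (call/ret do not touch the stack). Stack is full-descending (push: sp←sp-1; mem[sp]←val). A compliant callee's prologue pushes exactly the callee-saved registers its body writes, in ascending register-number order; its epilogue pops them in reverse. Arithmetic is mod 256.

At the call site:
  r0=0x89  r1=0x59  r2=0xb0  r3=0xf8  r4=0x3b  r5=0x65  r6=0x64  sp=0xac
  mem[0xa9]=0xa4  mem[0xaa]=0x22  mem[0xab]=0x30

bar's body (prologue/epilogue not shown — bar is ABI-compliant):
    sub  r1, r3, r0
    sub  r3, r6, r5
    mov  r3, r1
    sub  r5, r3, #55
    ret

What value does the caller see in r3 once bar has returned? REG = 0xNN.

REG = 0xf8

prologue: push r3 -> mem[0xab]=0xf8, sp=0xab
prologue: push r5 -> mem[0xaa]=0x65, sp=0xaa
body[0] sub  r1, r3, r0 -> r1=0x6f
body[1] sub  r3, r6, r5 -> r3=0xff
body[2] mov  r3, r1 -> r3=0x6f
body[3] sub  r5, r3, #55 -> r5=0x38
epilogue: pop r5=0x65, sp=0xab
epilogue: pop r3=0xf8, sp=0xac
r3 is callee-saved -> restored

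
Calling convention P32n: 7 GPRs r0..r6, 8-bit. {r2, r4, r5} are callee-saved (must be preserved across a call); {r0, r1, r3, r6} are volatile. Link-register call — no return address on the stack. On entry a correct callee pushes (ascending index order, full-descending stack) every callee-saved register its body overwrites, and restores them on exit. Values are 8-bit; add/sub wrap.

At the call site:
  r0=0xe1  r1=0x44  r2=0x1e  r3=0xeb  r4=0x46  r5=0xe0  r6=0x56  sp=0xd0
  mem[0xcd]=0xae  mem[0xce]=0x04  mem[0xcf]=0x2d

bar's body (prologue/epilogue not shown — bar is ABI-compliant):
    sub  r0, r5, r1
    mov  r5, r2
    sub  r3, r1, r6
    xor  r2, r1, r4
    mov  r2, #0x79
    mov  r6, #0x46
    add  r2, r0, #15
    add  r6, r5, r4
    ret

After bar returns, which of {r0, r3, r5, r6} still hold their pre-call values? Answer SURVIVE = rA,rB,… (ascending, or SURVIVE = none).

prologue: push r2 → mem[0xcf]=0x1e, sp=0xcf
prologue: push r5 → mem[0xce]=0xe0, sp=0xce
body[0] sub  r0, r5, r1 → r0=0x9c
body[1] mov  r5, r2 → r5=0x1e
body[2] sub  r3, r1, r6 → r3=0xee
body[3] xor  r2, r1, r4 → r2=0x02
body[4] mov  r2, #0x79 → r2=0x79
body[5] mov  r6, #0x46 → r6=0x46
body[6] add  r2, r0, #15 → r2=0xab
body[7] add  r6, r5, r4 → r6=0x64
epilogue: pop r5=0xe0, sp=0xcf
epilogue: pop r2=0x1e, sp=0xd0
r0: caller-saved, written=True
r3: caller-saved, written=True
r5: callee-saved, written=True
r6: caller-saved, written=True

SURVIVE = r5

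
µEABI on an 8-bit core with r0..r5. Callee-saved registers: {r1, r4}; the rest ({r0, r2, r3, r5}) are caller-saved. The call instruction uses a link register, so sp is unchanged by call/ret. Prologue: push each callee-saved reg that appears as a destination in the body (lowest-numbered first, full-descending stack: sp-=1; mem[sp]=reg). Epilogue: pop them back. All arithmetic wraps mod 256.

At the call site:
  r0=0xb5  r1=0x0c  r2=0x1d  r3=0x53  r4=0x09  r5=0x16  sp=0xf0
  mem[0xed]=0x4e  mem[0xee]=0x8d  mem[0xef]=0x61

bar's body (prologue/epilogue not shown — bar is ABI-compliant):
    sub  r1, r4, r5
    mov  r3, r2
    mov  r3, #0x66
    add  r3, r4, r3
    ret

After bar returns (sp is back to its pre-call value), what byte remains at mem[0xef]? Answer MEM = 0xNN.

prologue: push r1 → mem[0xef]=0x0c, sp=0xef
body[0] sub  r1, r4, r5 → r1=0xf3
body[1] mov  r3, r2 → r3=0x1d
body[2] mov  r3, #0x66 → r3=0x66
body[3] add  r3, r4, r3 → r3=0x6f
epilogue: pop r1=0x0c, sp=0xf0
prologue pushed ['r1'] at ['0xef']

MEM = 0x0c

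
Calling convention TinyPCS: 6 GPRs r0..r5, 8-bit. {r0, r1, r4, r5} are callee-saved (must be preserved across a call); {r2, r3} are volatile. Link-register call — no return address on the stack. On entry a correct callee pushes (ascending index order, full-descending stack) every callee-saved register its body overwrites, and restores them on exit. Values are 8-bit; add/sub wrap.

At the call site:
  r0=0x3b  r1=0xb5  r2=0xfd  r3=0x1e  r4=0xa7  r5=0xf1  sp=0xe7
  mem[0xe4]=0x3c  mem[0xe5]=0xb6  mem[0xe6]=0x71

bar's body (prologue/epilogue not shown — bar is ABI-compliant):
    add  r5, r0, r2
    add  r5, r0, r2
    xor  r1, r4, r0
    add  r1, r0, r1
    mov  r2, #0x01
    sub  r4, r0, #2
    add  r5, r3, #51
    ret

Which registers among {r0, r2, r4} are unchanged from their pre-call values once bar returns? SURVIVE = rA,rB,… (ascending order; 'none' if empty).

SURVIVE = r0,r4

prologue: push r1 → mem[0xe6]=0xb5, sp=0xe6
prologue: push r4 → mem[0xe5]=0xa7, sp=0xe5
prologue: push r5 → mem[0xe4]=0xf1, sp=0xe4
body[0] add  r5, r0, r2 → r5=0x38
body[1] add  r5, r0, r2 → r5=0x38
body[2] xor  r1, r4, r0 → r1=0x9c
body[3] add  r1, r0, r1 → r1=0xd7
body[4] mov  r2, #0x01 → r2=0x01
body[5] sub  r4, r0, #2 → r4=0x39
body[6] add  r5, r3, #51 → r5=0x51
epilogue: pop r5=0xf1, sp=0xe5
epilogue: pop r4=0xa7, sp=0xe6
epilogue: pop r1=0xb5, sp=0xe7
r0: callee-saved, written=False
r2: caller-saved, written=True
r4: callee-saved, written=True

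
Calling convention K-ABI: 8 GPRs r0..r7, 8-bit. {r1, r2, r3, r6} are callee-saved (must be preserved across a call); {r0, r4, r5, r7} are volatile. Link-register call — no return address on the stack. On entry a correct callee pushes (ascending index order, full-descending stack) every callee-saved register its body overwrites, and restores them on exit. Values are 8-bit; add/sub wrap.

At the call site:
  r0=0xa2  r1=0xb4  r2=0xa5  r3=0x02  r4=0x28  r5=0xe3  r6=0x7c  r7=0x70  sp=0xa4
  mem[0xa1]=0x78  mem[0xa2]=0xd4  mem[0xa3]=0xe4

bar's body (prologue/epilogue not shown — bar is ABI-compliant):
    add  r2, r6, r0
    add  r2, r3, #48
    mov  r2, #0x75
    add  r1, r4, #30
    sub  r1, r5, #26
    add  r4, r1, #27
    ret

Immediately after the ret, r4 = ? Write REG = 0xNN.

REG = 0xe4

prologue: push r1 -> mem[0xa3]=0xb4, sp=0xa3
prologue: push r2 -> mem[0xa2]=0xa5, sp=0xa2
body[0] add  r2, r6, r0 -> r2=0x1e
body[1] add  r2, r3, #48 -> r2=0x32
body[2] mov  r2, #0x75 -> r2=0x75
body[3] add  r1, r4, #30 -> r1=0x46
body[4] sub  r1, r5, #26 -> r1=0xc9
body[5] add  r4, r1, #27 -> r4=0xe4
epilogue: pop r2=0xa5, sp=0xa3
epilogue: pop r1=0xb4, sp=0xa4
r4 is caller-saved -> body value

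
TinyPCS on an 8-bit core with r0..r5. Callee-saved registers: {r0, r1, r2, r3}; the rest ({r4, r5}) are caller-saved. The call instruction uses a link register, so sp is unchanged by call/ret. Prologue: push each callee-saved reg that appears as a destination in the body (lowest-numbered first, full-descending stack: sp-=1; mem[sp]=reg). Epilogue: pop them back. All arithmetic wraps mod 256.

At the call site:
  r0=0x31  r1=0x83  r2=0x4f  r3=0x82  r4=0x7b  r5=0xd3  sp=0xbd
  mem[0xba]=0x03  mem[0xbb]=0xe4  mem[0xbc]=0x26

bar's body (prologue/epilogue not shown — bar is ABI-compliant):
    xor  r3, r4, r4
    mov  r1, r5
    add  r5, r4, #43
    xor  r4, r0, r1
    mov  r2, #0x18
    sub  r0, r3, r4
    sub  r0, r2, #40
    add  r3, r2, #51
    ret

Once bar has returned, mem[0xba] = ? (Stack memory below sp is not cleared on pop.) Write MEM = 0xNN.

MEM = 0x4f

prologue: push r0 -> mem[0xbc]=0x31, sp=0xbc
prologue: push r1 -> mem[0xbb]=0x83, sp=0xbb
prologue: push r2 -> mem[0xba]=0x4f, sp=0xba
prologue: push r3 -> mem[0xb9]=0x82, sp=0xb9
body[0] xor  r3, r4, r4 -> r3=0x00
body[1] mov  r1, r5 -> r1=0xd3
body[2] add  r5, r4, #43 -> r5=0xa6
body[3] xor  r4, r0, r1 -> r4=0xe2
body[4] mov  r2, #0x18 -> r2=0x18
body[5] sub  r0, r3, r4 -> r0=0x1e
body[6] sub  r0, r2, #40 -> r0=0xf0
body[7] add  r3, r2, #51 -> r3=0x4b
epilogue: pop r3=0x82, sp=0xba
epilogue: pop r2=0x4f, sp=0xbb
epilogue: pop r1=0x83, sp=0xbc
epilogue: pop r0=0x31, sp=0xbd
prologue pushed ['r0', 'r1', 'r2', 'r3'] at ['0xbc', '0xbb', '0xba', '0xb9']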